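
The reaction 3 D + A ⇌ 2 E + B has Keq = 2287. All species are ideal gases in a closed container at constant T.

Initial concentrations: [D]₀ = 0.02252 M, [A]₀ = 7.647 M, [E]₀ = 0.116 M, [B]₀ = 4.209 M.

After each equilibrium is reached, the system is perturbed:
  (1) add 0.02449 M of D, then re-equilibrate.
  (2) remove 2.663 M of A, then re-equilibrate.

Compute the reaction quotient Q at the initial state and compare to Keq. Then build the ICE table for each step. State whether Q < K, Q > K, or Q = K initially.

Q₀ = 648.5; Q < K (proceeds forward)

Q₀ = 648.5 vs Keq = 2287 ⇒ Q<K, forward
Step 1:
                  D         A         E         B
  Initial   0.02252     7.647     0.116     4.209
  Change  -0.007309 -0.002436  0.004873  0.002436
  Equil     0.01521     7.645    0.1209     4.211
  solve Keq expr → x = 0.002436; check Q = 2287
Then add 0.02449 M of D.
Step 2:
                  D         A         E         B
  Initial    0.0397     7.645    0.1209     4.211
  Change    -0.0232 -0.007734   0.01547  0.007734
  Equil      0.0165     7.637    0.1363     4.219
  solve Keq expr → x = 0.007734; check Q = 2287
Then remove 2.663 M of A.
Step 3:
                  D         A         E         B
  Initial    0.0165     4.974    0.1363     4.219
  Change   0.002385 7.9484e-04  -0.00159 -7.9484e-04
  Equil     0.01888     4.975    0.1348     4.218
  solve Keq expr → x = -7.9484e-04; check Q = 2287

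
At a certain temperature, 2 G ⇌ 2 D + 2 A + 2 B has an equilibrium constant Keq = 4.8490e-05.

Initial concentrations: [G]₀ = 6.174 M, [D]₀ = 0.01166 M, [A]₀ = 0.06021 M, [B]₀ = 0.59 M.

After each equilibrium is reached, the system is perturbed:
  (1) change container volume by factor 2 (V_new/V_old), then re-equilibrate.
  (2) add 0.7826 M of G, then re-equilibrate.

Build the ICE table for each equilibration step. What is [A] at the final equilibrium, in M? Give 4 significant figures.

Q₀ = 4.5010e-09 vs Keq = 4.8490e-05 ⇒ Q<K, forward
Step 1:
                   G          D          A          B
  Initial      6.174    0.01166    0.06021       0.59
  Change     -0.1955     0.1955     0.1955     0.1955
  Equil        5.978     0.2072     0.2558     0.7855
  solve Keq expr → x = 0.09777; check Q = 4.8490e-05
Then change container volume by factor 2 (V_new/V_old).
Step 2:
                   G          D          A          B
  Initial      2.989     0.1036     0.1279     0.3928
  Change    -0.08929    0.08929    0.08929    0.08929
  Equil          2.9     0.1929     0.2172     0.4821
  solve Keq expr → x = 0.04464; check Q = 4.8490e-05
Then add 0.7826 M of G.
Step 3:
                   G          D          A          B
  Initial      3.683     0.1929     0.2172     0.4821
  Change    -0.02054    0.02054    0.02054    0.02054
  Equil        3.662     0.2134     0.2377     0.5026
  solve Keq expr → x = 0.01027; check Q = 4.8490e-05

[A]_eq = 0.2377 M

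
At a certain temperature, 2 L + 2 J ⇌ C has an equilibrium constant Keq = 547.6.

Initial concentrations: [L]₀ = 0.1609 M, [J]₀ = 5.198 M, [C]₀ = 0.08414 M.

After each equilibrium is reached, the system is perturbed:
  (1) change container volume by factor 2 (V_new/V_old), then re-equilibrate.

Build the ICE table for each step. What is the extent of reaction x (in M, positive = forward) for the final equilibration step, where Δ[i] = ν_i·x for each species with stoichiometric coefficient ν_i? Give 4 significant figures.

x = -0.001538 M

Q₀ = 0.1203 vs Keq = 547.6 ⇒ Q<K, forward
Step 1:
                  L         J         C
  init       0.1609     5.198   0.08414
  Δ         -0.1575   -0.1575   0.07874
  eq       0.003422     5.041    0.1629
  solve Keq expr → x = 0.07874; check Q = 547.6
Then change container volume by factor 2 (V_new/V_old).
Step 2:
                  L         J         C
  init     0.001711      2.52   0.08144
  Δ        0.003076  0.003076 -0.001538
  eq       0.004787     2.523    0.0799
  solve Keq expr → x = -0.001538; check Q = 547.6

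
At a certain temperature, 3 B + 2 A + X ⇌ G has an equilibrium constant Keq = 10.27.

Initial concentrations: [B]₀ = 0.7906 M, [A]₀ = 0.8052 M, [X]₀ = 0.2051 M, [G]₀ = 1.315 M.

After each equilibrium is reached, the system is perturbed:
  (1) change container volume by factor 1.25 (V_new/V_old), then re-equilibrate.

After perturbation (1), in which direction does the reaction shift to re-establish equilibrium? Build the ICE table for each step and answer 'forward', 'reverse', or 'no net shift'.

Direction: reverse

Q₀ = 20.01 vs Keq = 10.27 ⇒ Q>K, reverse
Step 1:
                    B           A           X           G
  init         0.7906      0.8052      0.2051       1.315
  Δ           0.09611     0.06407     0.03204    -0.03204
  eq           0.8867      0.8693      0.2371       1.283
  solve Keq expr → x = -0.03204; check Q = 10.27
Then change container volume by factor 1.25 (V_new/V_old).
Step 2:
                    B           A           X           G
  init         0.7094      0.6954      0.1897       1.026
  Δ            0.1482     0.09881      0.0494     -0.0494
  eq           0.8576      0.7942      0.2391       0.977
  solve Keq expr → x = -0.0494; check Q = 10.27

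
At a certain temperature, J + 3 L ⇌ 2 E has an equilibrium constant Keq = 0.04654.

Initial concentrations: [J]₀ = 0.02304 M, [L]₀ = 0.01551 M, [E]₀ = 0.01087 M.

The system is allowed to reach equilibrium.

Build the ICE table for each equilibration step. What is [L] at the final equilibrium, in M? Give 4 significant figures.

[L]_eq = 0.03151 M

Q₀ = 1374 vs Keq = 0.04654 ⇒ Q>K, reverse
Step 1:
                    J           L           E
  init        0.02304     0.01551     0.01087
  Δ          0.005333       0.016    -0.01067
  eq          0.02837     0.03151  2.0326e-04
  solve Keq expr → x = -0.005333; check Q = 0.04654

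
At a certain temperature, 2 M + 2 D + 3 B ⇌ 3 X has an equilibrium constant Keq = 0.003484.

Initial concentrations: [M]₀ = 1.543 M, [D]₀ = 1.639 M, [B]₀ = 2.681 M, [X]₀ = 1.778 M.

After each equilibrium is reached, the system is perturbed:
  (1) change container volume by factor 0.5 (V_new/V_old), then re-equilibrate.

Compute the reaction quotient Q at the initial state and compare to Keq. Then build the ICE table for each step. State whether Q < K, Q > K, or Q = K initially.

Q₀ = 0.04561; Q > K (proceeds reverse)

Q₀ = 0.04561 vs Keq = 0.003484 ⇒ Q>K, reverse
Step 1:
                   M          D          B          X
  Initial      1.543      1.639      2.681      1.778
  Change      0.3767     0.3767     0.5651    -0.5651
  Equil         1.92      2.016      3.246      1.213
  solve Keq expr → x = -0.1884; check Q = 0.003484
Then change container volume by factor 0.5 (V_new/V_old).
Step 2:
                   M          D          B          X
  Initial      3.839      4.031      6.492      2.426
  Change     -0.8131    -0.8131      -1.22       1.22
  Equil        3.026      3.218      5.273      3.645
  solve Keq expr → x = 0.4065; check Q = 0.003484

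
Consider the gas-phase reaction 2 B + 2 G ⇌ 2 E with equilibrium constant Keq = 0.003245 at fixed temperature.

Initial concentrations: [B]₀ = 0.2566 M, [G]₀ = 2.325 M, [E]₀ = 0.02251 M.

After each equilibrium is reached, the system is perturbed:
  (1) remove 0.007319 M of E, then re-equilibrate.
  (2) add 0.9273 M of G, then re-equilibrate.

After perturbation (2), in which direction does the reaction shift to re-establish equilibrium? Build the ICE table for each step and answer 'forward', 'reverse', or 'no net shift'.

Q₀ = 0.001424 vs Keq = 0.003245 ⇒ Q<K, forward
Step 1:
                    B           G           E
  init         0.2566       2.325     0.02251
  Δ          -0.01001    -0.01001     0.01001
  eq           0.2466       2.315     0.03252
  solve Keq expr → x = 0.005004; check Q = 0.003245
Then remove 0.007319 M of E.
Step 2:
                    B           G           E
  init         0.2466       2.315      0.0252
  Δ         -0.006389   -0.006389    0.006389
  eq           0.2402       2.309     0.03159
  solve Keq expr → x = 0.003195; check Q = 0.003245
Then add 0.9273 M of G.
Step 3:
                    B           G           E
  init         0.2402       3.236     0.03159
  Δ           -0.0106     -0.0106      0.0106
  eq           0.2296       3.225     0.04219
  solve Keq expr → x = 0.005298; check Q = 0.003245

Direction: forward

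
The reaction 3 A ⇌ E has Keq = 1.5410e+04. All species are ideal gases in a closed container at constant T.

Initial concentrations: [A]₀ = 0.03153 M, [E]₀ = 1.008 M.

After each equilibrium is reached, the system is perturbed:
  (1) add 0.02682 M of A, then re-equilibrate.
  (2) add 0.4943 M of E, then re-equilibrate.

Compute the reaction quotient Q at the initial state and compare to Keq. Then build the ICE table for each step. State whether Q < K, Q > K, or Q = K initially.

Q₀ = 3.2158e+04; Q > K (proceeds reverse)

Q₀ = 3.2158e+04 vs Keq = 1.5410e+04 ⇒ Q>K, reverse
Step 1:
                   A          E
  I          0.03153      1.008
  C         0.008723  -0.002908
  E          0.04025      1.005
  solve Keq expr → x = -0.002908; check Q = 1.5410e+04
Then add 0.02682 M of A.
Step 2:
                   A          E
  I          0.06707      1.005
  C          -0.0267   0.008901
  E          0.04037      1.014
  solve Keq expr → x = 0.008901; check Q = 1.5410e+04
Then add 0.4943 M of E.
Step 3:
                   A          E
  I          0.04037      1.508
  C         0.005694  -0.001898
  E          0.04607      1.506
  solve Keq expr → x = -0.001898; check Q = 1.5410e+04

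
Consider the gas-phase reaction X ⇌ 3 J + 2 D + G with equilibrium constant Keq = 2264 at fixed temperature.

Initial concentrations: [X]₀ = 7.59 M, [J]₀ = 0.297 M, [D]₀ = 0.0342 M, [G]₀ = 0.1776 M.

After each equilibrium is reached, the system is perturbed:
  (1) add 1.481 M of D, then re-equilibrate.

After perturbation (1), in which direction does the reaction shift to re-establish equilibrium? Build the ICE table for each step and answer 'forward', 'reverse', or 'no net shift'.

Direction: reverse

Q₀ = 7.1701e-07 vs Keq = 2264 ⇒ Q<K, forward
Step 1:
                  X         J         D         G
  I            7.59     0.297    0.0342    0.1776
  C           -2.12      6.36      4.24      2.12
  E            5.47     6.657     4.274     2.298
  solve Keq expr → x = 2.12; check Q = 2264
Then add 1.481 M of D.
Step 2:
                  X         J         D         G
  I            5.47     6.657     5.755     2.298
  C           0.214   -0.6421   -0.4281    -0.214
  E           5.684     6.015     5.327     2.084
  solve Keq expr → x = -0.214; check Q = 2264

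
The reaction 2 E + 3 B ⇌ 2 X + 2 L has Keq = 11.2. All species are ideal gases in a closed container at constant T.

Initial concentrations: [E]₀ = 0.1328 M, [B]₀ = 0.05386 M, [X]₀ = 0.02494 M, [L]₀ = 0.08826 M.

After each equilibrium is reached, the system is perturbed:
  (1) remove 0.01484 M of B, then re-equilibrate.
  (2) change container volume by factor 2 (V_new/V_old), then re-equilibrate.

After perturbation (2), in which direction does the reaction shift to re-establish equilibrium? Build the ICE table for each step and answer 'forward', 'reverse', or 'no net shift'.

Direction: reverse

Q₀ = 1.758 vs Keq = 11.2 ⇒ Q<K, forward
Step 1:
                   E          B          X          L
  Initial     0.1328    0.05386    0.02494    0.08826
  Change   -0.009169   -0.01375   0.009169   0.009169
  Equil       0.1236    0.04011    0.03411    0.09743
  solve Keq expr → x = 0.004585; check Q = 11.2
Then remove 0.01484 M of B.
Step 2:
                   E          B          X          L
  Initial     0.1236    0.02527    0.03411    0.09743
  Change    0.005432   0.008148  -0.005432  -0.005432
  Equil       0.1291    0.03341    0.02868      0.092
  solve Keq expr → x = -0.002716; check Q = 11.2
Then change container volume by factor 2 (V_new/V_old).
Step 3:
                   E          B          X          L
  Initial    0.06453    0.01671    0.01434      0.046
  Change    0.001459   0.002189  -0.001459  -0.001459
  Equil      0.06599     0.0189    0.01288    0.04454
  solve Keq expr → x = -7.2957e-04; check Q = 11.2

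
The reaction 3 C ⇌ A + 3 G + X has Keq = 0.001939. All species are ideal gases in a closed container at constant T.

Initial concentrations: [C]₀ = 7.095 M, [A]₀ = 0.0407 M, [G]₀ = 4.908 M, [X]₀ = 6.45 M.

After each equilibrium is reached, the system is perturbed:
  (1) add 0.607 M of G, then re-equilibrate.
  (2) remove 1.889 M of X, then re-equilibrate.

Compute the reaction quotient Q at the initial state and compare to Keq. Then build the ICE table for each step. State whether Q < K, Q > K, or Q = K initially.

Q₀ = 0.0869 vs Keq = 0.001939 ⇒ Q>K, reverse
Step 1:
                    C           A           G           X
  init          7.095      0.0407       4.908        6.45
  Δ             0.119    -0.03967      -0.119    -0.03967
  eq            7.214    0.001034       4.789        6.41
  solve Keq expr → x = -0.03967; check Q = 0.001939
Then add 0.607 M of G.
Step 2:
                    C           A           G           X
  init          7.214    0.001034       5.396        6.41
  Δ        9.3136e-04 -3.1045e-04 -9.3136e-04 -3.1045e-04
  eq            7.215  7.2347e-04       5.395        6.41
  solve Keq expr → x = -3.1045e-04; check Q = 0.001939
Then remove 1.889 M of X.
Step 3:
                    C           A           G           X
  init          7.215  7.2347e-04       5.395       4.521
  Δ       -9.0395e-04  3.0132e-04  9.0395e-04  3.0132e-04
  eq            7.214    0.001025       5.396       4.521
  solve Keq expr → x = 3.0132e-04; check Q = 0.001939

Q₀ = 0.0869; Q > K (proceeds reverse)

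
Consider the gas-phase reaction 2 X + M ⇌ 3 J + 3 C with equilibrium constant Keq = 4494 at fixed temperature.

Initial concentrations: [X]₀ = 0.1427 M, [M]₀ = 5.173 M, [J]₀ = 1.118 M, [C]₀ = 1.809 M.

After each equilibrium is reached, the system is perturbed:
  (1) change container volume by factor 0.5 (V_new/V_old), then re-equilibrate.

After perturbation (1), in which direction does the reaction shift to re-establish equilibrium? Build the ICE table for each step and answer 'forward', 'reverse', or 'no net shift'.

Direction: reverse

Q₀ = 78.53 vs Keq = 4494 ⇒ Q<K, forward
Step 1:
                   X          M          J          C
  Initial     0.1427      5.173      1.118      1.809
  Change     -0.1157   -0.05784     0.1735     0.1735
  Equil      0.02702      5.115      1.292      1.983
  solve Keq expr → x = 0.05784; check Q = 4494
Then change container volume by factor 0.5 (V_new/V_old).
Step 2:
                   X          M          J          C
  Initial    0.05405      10.23      2.583      3.965
  Change     0.08134    0.04067     -0.122     -0.122
  Equil       0.1354      10.27      2.461      3.843
  solve Keq expr → x = -0.04067; check Q = 4494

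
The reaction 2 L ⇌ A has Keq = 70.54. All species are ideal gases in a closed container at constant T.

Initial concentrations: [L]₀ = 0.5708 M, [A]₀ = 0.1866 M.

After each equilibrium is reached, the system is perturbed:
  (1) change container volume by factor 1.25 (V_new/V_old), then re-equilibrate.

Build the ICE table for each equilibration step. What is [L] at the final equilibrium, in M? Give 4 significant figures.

[L]_eq = 0.06971 M

Q₀ = 0.5727 vs Keq = 70.54 ⇒ Q<K, forward
Step 1:
                  L         A
  Initial    0.5708    0.1866
  Change    -0.4925    0.2462
  Equil     0.07833    0.4328
  solve Keq expr → x = 0.2462; check Q = 70.54
Then change container volume by factor 1.25 (V_new/V_old).
Step 2:
                  L         A
  Initial   0.06267    0.3463
  Change    0.00704  -0.00352
  Equil     0.06971    0.3427
  solve Keq expr → x = -0.00352; check Q = 70.54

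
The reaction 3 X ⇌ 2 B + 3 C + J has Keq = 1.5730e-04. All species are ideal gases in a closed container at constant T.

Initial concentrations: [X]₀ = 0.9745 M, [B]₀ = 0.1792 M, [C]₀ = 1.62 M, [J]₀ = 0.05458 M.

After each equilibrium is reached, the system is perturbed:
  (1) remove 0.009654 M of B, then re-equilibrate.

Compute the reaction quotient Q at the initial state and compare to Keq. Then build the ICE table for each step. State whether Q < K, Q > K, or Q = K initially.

Q₀ = 0.008052; Q > K (proceeds reverse)

Q₀ = 0.008052 vs Keq = 1.5730e-04 ⇒ Q>K, reverse
Step 1:
                    X           B           C           J
  I            0.9745      0.1792        1.62     0.05458
  C            0.1377    -0.09178     -0.1377    -0.04589
  E             1.112     0.08742       1.482    0.008692
  solve Keq expr → x = -0.04589; check Q = 1.5730e-04
Then remove 0.009654 M of B.
Step 2:
                    X           B           C           J
  I             1.112     0.07777       1.482    0.008692
  C         -0.004092    0.002728    0.004092    0.001364
  E             1.108      0.0805       1.486     0.01006
  solve Keq expr → x = 0.001364; check Q = 1.5730e-04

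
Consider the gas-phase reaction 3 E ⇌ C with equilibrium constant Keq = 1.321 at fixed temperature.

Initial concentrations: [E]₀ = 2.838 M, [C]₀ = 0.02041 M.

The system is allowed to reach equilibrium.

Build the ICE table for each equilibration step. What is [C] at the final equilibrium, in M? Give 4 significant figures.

Q₀ = 8.9291e-04 vs Keq = 1.321 ⇒ Q<K, forward
Step 1:
                   E          C
  I            2.838    0.02041
  C            -2.03     0.6766
  E           0.8081     0.6971
  solve Keq expr → x = 0.6766; check Q = 1.321

[C]_eq = 0.6971 M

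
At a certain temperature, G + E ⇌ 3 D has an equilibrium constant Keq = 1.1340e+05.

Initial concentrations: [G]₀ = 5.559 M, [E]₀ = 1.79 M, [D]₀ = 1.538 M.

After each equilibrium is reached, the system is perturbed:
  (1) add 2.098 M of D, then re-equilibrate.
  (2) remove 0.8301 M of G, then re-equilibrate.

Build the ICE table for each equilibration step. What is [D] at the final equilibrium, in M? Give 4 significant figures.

Q₀ = 0.3656 vs Keq = 1.1340e+05 ⇒ Q<K, forward
Step 1:
                  G         E         D
  I           5.559      1.79     1.538
  C          -1.789    -1.789     5.368
  E            3.77 7.7036e-04     6.906
  solve Keq expr → x = 1.789; check Q = 1.1340e+05
Then add 2.098 M of D.
Step 2:
                  G         E         D
  I            3.77 7.7036e-04     9.004
  C       9.3502e-04 9.3502e-04 -0.002805
  E           3.771  0.001705     9.001
  solve Keq expr → x = -9.3502e-04; check Q = 1.1340e+05
Then remove 0.8301 M of G.
Step 3:
                  G         E         D
  I           2.941  0.001705     9.001
  C       4.8000e-04 4.8000e-04  -0.00144
  E           2.941  0.002185     8.999
  solve Keq expr → x = -4.8000e-04; check Q = 1.1340e+05

[D]_eq = 8.999 M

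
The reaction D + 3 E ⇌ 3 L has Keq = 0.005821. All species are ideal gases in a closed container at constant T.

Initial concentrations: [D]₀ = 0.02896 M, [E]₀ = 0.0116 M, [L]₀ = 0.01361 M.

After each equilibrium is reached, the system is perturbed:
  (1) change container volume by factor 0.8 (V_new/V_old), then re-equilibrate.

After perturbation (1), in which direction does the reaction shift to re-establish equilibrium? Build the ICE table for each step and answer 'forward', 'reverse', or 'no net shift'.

Direction: forward

Q₀ = 55.77 vs Keq = 0.005821 ⇒ Q>K, reverse
Step 1:
                    D           E           L
  Initial     0.02896      0.0116     0.01361
  Change     0.004078     0.01223    -0.01223
  Equil       0.03304     0.02383    0.001376
  solve Keq expr → x = -0.004078; check Q = 0.005821
Then change container volume by factor 0.8 (V_new/V_old).
Step 2:
                    D           E           L
  Initial      0.0413     0.02979     0.00172
  Change  -4.1478e-05 -1.2443e-04  1.2443e-04
  Equil       0.04126     0.02967    0.001844
  solve Keq expr → x = 4.1478e-05; check Q = 0.005821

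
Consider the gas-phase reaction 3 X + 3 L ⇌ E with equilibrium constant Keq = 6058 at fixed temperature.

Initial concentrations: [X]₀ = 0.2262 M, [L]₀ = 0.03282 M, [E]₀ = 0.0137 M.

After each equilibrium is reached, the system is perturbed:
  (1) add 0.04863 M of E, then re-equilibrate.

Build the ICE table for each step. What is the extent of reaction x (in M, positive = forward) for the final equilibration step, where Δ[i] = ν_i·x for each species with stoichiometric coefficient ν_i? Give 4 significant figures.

Q₀ = 3.3483e+04 vs Keq = 6058 ⇒ Q>K, reverse
Step 1:
                  X         L         E
  I          0.2262   0.03282    0.0137
  C         0.01442   0.01442 -0.004805
  E          0.2406   0.04724  0.008895
  solve Keq expr → x = -0.004805; check Q = 6058
Then add 0.04863 M of E.
Step 2:
                  X         L         E
  I          0.2406   0.04724   0.05752
  C         0.02736   0.02736 -0.009122
  E           0.268    0.0746    0.0484
  solve Keq expr → x = -0.009122; check Q = 6058

x = -0.009122 M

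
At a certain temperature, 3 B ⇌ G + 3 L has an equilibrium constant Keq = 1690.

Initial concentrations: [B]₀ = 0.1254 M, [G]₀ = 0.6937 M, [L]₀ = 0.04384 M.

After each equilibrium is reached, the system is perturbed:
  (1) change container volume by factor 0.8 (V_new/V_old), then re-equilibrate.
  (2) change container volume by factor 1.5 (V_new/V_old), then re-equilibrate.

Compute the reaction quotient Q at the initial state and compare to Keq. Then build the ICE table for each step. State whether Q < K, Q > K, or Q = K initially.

Q₀ = 0.02964; Q < K (proceeds forward)

Q₀ = 0.02964 vs Keq = 1690 ⇒ Q<K, forward
Step 1:
                   B          G          L
  Initial     0.1254     0.6937    0.04384
  Change     -0.1135    0.03783     0.1135
  Equil       0.0119     0.7315     0.1573
  solve Keq expr → x = 0.03783; check Q = 1690
Then change container volume by factor 0.8 (V_new/V_old).
Step 2:
                   B          G          L
  Initial    0.01488     0.9144     0.1967
  Change     0.00106 -3.5344e-04   -0.00106
  Equil      0.01594     0.9141     0.1956
  solve Keq expr → x = -3.5344e-04; check Q = 1690
Then change container volume by factor 1.5 (V_new/V_old).
Step 3:
                   B          G          L
  Initial    0.01063     0.6094     0.1304
  Change   -0.001252 4.1733e-04   0.001252
  Equil     0.009373     0.6098     0.1317
  solve Keq expr → x = 4.1733e-04; check Q = 1690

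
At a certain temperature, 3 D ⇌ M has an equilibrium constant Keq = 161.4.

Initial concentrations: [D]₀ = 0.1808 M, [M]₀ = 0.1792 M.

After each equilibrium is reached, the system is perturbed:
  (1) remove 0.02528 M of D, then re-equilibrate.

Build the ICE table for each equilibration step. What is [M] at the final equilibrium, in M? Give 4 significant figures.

Q₀ = 30.32 vs Keq = 161.4 ⇒ Q<K, forward
Step 1:
                   D          M
  init        0.1808     0.1792
  Δ         -0.07278    0.02426
  eq           0.108     0.2035
  solve Keq expr → x = 0.02426; check Q = 161.4
Then remove 0.02528 M of D.
Step 2:
                   D          M
  init       0.08274     0.2035
  Δ          0.02385  -0.007951
  eq          0.1066     0.1955
  solve Keq expr → x = -0.007951; check Q = 161.4

[M]_eq = 0.1955 M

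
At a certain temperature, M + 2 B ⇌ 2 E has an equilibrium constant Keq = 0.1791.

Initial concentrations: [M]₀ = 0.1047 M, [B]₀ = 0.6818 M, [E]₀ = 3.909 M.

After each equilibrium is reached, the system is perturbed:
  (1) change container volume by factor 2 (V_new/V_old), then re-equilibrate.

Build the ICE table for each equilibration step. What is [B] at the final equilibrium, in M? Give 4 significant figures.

Q₀ = 314 vs Keq = 0.1791 ⇒ Q>K, reverse
Step 1:
                    M           B           E
  init         0.1047      0.6818       3.909
  Δ             1.205       2.411      -2.411
  eq             1.31       3.093       1.498
  solve Keq expr → x = -1.205; check Q = 0.1791
Then change container volume by factor 2 (V_new/V_old).
Step 2:
                    M           B           E
  init         0.6551       1.546      0.7491
  Δ           0.07043      0.1409     -0.1409
  eq           0.7255       1.687      0.6082
  solve Keq expr → x = -0.07043; check Q = 0.1791

[B]_eq = 1.687 M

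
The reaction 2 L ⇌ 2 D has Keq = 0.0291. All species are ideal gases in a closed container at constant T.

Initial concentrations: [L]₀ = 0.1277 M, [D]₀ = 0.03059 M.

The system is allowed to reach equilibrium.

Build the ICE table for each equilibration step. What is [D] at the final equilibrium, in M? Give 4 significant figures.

[D]_eq = 0.02307 M

Q₀ = 0.05738 vs Keq = 0.0291 ⇒ Q>K, reverse
Step 1:
                    L           D
  Initial      0.1277     0.03059
  Change     0.007523   -0.007523
  Equil        0.1352     0.02307
  solve Keq expr → x = -0.003761; check Q = 0.0291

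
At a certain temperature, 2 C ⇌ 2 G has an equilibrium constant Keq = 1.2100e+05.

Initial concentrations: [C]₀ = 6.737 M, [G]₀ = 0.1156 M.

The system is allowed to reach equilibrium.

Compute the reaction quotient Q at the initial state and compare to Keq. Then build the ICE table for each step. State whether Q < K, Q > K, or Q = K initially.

Q₀ = 2.9443e-04; Q < K (proceeds forward)

Q₀ = 2.9443e-04 vs Keq = 1.2100e+05 ⇒ Q<K, forward
Step 1:
                    C           G
  I             6.737      0.1156
  C            -6.717       6.717
  E           0.01964       6.833
  solve Keq expr → x = 3.359; check Q = 1.2100e+05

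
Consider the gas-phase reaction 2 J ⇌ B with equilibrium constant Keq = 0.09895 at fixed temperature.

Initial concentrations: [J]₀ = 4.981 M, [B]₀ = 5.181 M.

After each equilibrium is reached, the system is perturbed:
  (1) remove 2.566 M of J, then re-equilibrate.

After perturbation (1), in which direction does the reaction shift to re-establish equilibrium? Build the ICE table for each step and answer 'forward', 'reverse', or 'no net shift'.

Direction: reverse

Q₀ = 0.2088 vs Keq = 0.09895 ⇒ Q>K, reverse
Step 1:
                  J         B
  init        4.981     5.181
  Δ           1.653   -0.8264
  eq          6.634     4.355
  solve Keq expr → x = -0.8264; check Q = 0.09895
Then remove 2.566 M of J.
Step 2:
                  J         B
  init        4.068     4.355
  Δ           1.829   -0.9143
  eq          5.896      3.44
  solve Keq expr → x = -0.9143; check Q = 0.09895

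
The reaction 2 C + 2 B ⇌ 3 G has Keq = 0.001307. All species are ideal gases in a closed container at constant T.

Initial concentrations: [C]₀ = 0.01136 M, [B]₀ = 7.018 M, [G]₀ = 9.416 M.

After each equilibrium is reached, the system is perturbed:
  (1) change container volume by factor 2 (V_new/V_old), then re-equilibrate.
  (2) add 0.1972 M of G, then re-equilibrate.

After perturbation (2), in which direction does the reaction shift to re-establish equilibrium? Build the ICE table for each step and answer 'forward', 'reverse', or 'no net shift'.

Q₀ = 1.3135e+05 vs Keq = 0.001307 ⇒ Q>K, reverse
Step 1:
                    C           B           G
  I           0.01136       7.018       9.416
  C              5.13        5.13      -7.695
  E             5.141       12.15       1.721
  solve Keq expr → x = -2.565; check Q = 0.001307
Then change container volume by factor 2 (V_new/V_old).
Step 2:
                    C           B           G
  I             2.571       6.074      0.8606
  C            0.1013      0.1013     -0.1519
  E             2.672       6.175      0.7086
  solve Keq expr → x = -0.05065; check Q = 0.001307
Then add 0.1972 M of G.
Step 3:
                    C           B           G
  I             2.672       6.175      0.9058
  C            0.1124      0.1124     -0.1686
  E             2.784       6.288      0.7372
  solve Keq expr → x = -0.05621; check Q = 0.001307

Direction: reverse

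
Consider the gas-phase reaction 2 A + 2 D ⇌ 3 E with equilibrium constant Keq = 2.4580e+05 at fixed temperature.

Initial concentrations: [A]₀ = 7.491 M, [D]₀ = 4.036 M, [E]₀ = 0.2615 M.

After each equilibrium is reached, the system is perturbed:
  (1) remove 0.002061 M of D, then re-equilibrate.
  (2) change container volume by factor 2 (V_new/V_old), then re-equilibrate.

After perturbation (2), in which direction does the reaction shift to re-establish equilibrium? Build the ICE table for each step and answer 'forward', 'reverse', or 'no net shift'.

Direction: reverse

Q₀ = 1.9563e-05 vs Keq = 2.4580e+05 ⇒ Q<K, forward
Step 1:
                  A         D         E
  Initial     7.491     4.036    0.2615
  Change     -4.027    -4.027      6.04
  Equil       3.464  0.009211     6.302
  solve Keq expr → x = 2.013; check Q = 2.4580e+05
Then remove 0.002061 M of D.
Step 2:
                  A         D         E
  Initial     3.464   0.00715     6.302
  Change   0.002049  0.002049 -0.003073
  Equil       3.466  0.009198     6.299
  solve Keq expr → x = -0.001024; check Q = 2.4580e+05
Then change container volume by factor 2 (V_new/V_old).
Step 3:
                  A         D         E
  Initial     1.733  0.004599     3.149
  Change   0.001889  0.001889 -0.002834
  Equil       1.735  0.006488     3.146
  solve Keq expr → x = -9.4461e-04; check Q = 2.4580e+05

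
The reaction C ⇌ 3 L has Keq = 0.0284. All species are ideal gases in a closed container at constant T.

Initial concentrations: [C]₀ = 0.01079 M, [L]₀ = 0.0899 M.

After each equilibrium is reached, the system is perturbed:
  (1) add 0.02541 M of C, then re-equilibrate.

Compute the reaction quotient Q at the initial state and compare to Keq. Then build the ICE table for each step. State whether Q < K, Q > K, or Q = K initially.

Q₀ = 0.06734 vs Keq = 0.0284 ⇒ Q>K, reverse
Step 1:
                    C           L
  Initial     0.01079      0.0899
  Change     0.004645    -0.01394
  Equil       0.01544     0.07596
  solve Keq expr → x = -0.004645; check Q = 0.0284
Then add 0.02541 M of C.
Step 2:
                    C           L
  Initial     0.04085     0.07596
  Change    -0.007434      0.0223
  Equil       0.03341     0.09827
  solve Keq expr → x = 0.007434; check Q = 0.0284

Q₀ = 0.06734; Q > K (proceeds reverse)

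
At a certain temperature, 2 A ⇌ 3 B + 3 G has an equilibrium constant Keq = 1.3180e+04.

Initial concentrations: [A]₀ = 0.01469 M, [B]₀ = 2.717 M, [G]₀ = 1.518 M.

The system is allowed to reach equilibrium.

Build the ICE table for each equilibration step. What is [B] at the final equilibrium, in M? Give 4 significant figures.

[B]_eq = 2.642 M

Q₀ = 3.2512e+05 vs Keq = 1.3180e+04 ⇒ Q>K, reverse
Step 1:
                   A          B          G
  I          0.01469      2.717      1.518
  C          0.05013   -0.07519   -0.07519
  E          0.06482      2.642      1.443
  solve Keq expr → x = -0.02506; check Q = 1.3180e+04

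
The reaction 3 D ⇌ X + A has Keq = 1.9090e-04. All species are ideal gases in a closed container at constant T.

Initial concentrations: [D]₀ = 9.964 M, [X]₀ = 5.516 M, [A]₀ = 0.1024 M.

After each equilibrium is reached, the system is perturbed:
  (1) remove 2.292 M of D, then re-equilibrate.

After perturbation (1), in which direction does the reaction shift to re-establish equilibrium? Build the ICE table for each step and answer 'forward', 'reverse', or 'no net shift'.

Q₀ = 5.7098e-04 vs Keq = 1.9090e-04 ⇒ Q>K, reverse
Step 1:
                    D           X           A
  I             9.964       5.516      0.1024
  C             0.197    -0.06566    -0.06566
  E             10.16        5.45     0.03674
  solve Keq expr → x = -0.06566; check Q = 1.9090e-04
Then remove 2.292 M of D.
Step 2:
                    D           X           A
  I             7.869        5.45     0.03674
  C           0.05771    -0.01924    -0.01924
  E             7.927       5.431     0.01751
  solve Keq expr → x = -0.01924; check Q = 1.9090e-04

Direction: reverse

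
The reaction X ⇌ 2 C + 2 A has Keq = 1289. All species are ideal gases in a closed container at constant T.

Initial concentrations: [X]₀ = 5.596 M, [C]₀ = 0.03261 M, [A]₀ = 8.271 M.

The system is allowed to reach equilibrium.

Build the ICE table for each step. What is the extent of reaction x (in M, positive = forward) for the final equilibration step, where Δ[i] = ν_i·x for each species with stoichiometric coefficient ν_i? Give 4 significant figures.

Q₀ = 0.013 vs Keq = 1289 ⇒ Q<K, forward
Step 1:
                   X          C          A
  init         5.596    0.03261      8.271
  Δ           -2.422      4.844      4.844
  eq           3.174      4.877      13.12
  solve Keq expr → x = 2.422; check Q = 1289

x = 2.422 M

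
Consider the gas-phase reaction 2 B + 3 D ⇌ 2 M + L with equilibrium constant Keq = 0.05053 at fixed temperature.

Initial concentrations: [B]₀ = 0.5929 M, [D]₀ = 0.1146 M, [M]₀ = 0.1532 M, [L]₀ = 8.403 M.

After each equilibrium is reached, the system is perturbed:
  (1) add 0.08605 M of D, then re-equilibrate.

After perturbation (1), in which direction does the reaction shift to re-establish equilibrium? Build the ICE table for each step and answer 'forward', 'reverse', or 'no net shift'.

Direction: forward

Q₀ = 372.8 vs Keq = 0.05053 ⇒ Q>K, reverse
Step 1:
                  B         D         M         L
  init       0.5929    0.1146    0.1532     8.403
  Δ          0.1424    0.2136   -0.1424  -0.07122
  eq         0.7353    0.3282   0.01077     8.332
  solve Keq expr → x = -0.07122; check Q = 0.05053
Then add 0.08605 M of D.
Step 2:
                  B         D         M         L
  init       0.7353    0.4143   0.01077     8.332
  Δ        -0.00408 -0.006119   0.00408   0.00204
  eq         0.7313    0.4082   0.01485     8.334
  solve Keq expr → x = 0.00204; check Q = 0.05053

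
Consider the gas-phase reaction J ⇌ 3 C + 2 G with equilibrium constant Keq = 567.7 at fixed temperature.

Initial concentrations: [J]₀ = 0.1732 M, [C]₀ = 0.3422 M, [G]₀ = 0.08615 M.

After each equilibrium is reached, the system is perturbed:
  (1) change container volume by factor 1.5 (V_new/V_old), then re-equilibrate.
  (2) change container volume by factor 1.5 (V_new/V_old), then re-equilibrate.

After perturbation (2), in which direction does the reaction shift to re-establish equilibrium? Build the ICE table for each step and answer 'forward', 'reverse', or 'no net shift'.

Q₀ = 0.001717 vs Keq = 567.7 ⇒ Q<K, forward
Step 1:
                  J         C         G
  init       0.1732    0.3422   0.08615
  Δ          -0.173     0.519     0.346
  eq      2.1008e-04    0.8612    0.4321
  solve Keq expr → x = 0.173; check Q = 567.7
Then change container volume by factor 1.5 (V_new/V_old).
Step 2:
                  J         C         G
  init    1.4005e-04    0.5741    0.2881
  Δ       -1.1229e-04 3.3688e-04 2.2459e-04
  eq      2.7756e-05    0.5745    0.2883
  solve Keq expr → x = 1.1229e-04; check Q = 567.7
Then change container volume by factor 1.5 (V_new/V_old).
Step 3:
                  J         C         G
  init    1.8504e-05     0.383    0.1922
  Δ       -1.4847e-05 4.4540e-05 2.9693e-05
  eq      3.6575e-06     0.383    0.1922
  solve Keq expr → x = 1.4847e-05; check Q = 567.7

Direction: forward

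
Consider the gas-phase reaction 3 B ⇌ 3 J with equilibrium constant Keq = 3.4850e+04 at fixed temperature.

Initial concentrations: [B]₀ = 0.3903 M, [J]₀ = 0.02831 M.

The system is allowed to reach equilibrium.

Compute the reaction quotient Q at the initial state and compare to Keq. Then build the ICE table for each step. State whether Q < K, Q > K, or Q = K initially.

Q₀ = 3.8161e-04 vs Keq = 3.4850e+04 ⇒ Q<K, forward
Step 1:
                   B          J
  Initial     0.3903    0.02831
  Change     -0.3779     0.3779
  Equil      0.01243     0.4062
  solve Keq expr → x = 0.126; check Q = 3.4850e+04

Q₀ = 3.8161e-04; Q < K (proceeds forward)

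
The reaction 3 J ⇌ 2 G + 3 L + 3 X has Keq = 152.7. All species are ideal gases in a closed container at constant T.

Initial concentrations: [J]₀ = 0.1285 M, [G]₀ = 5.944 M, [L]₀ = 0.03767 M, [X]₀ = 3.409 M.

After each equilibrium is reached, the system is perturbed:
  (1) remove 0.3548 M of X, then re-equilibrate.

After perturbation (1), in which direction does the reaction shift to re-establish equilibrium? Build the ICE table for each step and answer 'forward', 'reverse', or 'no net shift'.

Q₀ = 35.26 vs Keq = 152.7 ⇒ Q<K, forward
Step 1:
                    J           G           L           X
  Initial      0.1285       5.944     0.03767       3.409
  Change     -0.01585     0.01056     0.01585     0.01585
  Equil        0.1127       5.955     0.05352       3.425
  solve Keq expr → x = 0.005282; check Q = 152.7
Then remove 0.3548 M of X.
Step 2:
                    J           G           L           X
  Initial      0.1127       5.955     0.05352        3.07
  Change    -0.003983    0.002655    0.003983    0.003983
  Equil        0.1087       5.957      0.0575       3.074
  solve Keq expr → x = 0.001328; check Q = 152.7

Direction: forward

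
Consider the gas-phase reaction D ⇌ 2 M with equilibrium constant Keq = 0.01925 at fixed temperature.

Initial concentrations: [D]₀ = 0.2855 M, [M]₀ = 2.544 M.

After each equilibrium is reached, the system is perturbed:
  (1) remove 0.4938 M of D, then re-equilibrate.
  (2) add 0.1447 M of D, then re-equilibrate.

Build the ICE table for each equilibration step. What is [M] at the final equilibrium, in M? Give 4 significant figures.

[M]_eq = 0.1478 M

Q₀ = 22.67 vs Keq = 0.01925 ⇒ Q>K, reverse
Step 1:
                   D          M
  init        0.2855      2.544
  Δ            1.188     -2.376
  eq           1.473     0.1684
  solve Keq expr → x = -1.188; check Q = 0.01925
Then remove 0.4938 M of D.
Step 2:
                   D          M
  init        0.9795     0.1684
  Δ          0.01502   -0.03004
  eq          0.9945     0.1384
  solve Keq expr → x = -0.01502; check Q = 0.01925
Then add 0.1447 M of D.
Step 3:
                   D          M
  init         1.139     0.1384
  Δ        -0.004709   0.009418
  eq           1.135     0.1478
  solve Keq expr → x = 0.004709; check Q = 0.01925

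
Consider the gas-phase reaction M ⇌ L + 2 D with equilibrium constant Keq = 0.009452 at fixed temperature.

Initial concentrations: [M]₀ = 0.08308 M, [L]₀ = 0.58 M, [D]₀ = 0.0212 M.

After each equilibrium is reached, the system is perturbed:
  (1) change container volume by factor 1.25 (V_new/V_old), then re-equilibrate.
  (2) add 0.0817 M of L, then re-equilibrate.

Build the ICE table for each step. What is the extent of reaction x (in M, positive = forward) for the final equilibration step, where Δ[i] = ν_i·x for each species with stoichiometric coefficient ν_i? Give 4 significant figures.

Q₀ = 0.003138 vs Keq = 0.009452 ⇒ Q<K, forward
Step 1:
                    M           L           D
  Initial     0.08308        0.58      0.0212
  Change    -0.006912    0.006912     0.01382
  Equil       0.07617      0.5869     0.03502
  solve Keq expr → x = 0.006912; check Q = 0.009452
Then change container volume by factor 1.25 (V_new/V_old).
Step 2:
                    M           L           D
  Initial     0.06093      0.4695     0.02802
  Change     -0.00301     0.00301     0.00602
  Equil       0.05792      0.4725     0.03404
  solve Keq expr → x = 0.00301; check Q = 0.009452
Then add 0.0817 M of L.
Step 3:
                    M           L           D
  Initial     0.05792      0.5542     0.03404
  Change     0.001135   -0.001135    -0.00227
  Equil       0.05906      0.5531     0.03177
  solve Keq expr → x = -0.001135; check Q = 0.009452

x = -0.001135 M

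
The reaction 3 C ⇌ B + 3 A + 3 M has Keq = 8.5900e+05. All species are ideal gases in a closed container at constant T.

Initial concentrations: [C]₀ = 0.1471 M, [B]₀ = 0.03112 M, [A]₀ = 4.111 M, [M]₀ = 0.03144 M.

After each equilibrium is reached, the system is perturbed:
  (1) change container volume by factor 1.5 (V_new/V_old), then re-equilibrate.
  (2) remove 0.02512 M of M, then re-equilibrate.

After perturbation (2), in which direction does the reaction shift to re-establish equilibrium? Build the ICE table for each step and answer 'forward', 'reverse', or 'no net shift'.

Direction: forward

Q₀ = 0.02111 vs Keq = 8.5900e+05 ⇒ Q<K, forward
Step 1:
                    C           B           A           M
  I            0.1471     0.03112       4.111     0.03144
  C           -0.1437     0.04791      0.1437      0.1437
  E          0.003365     0.07903       4.255      0.1752
  solve Keq expr → x = 0.04791; check Q = 8.5900e+05
Then change container volume by factor 1.5 (V_new/V_old).
Step 2:
                    C           B           A           M
  I          0.002243     0.05269       2.836      0.1168
  C       -9.2345e-04  3.0782e-04  9.2345e-04  9.2345e-04
  E           0.00132       0.053       2.837      0.1177
  solve Keq expr → x = 3.0782e-04; check Q = 8.5900e+05
Then remove 0.02512 M of M.
Step 3:
                    C           B           A           M
  I           0.00132       0.053       2.837     0.09259
  C       -2.7782e-04  9.2605e-05  2.7782e-04  2.7782e-04
  E          0.001042     0.05309       2.838     0.09286
  solve Keq expr → x = 9.2605e-05; check Q = 8.5900e+05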